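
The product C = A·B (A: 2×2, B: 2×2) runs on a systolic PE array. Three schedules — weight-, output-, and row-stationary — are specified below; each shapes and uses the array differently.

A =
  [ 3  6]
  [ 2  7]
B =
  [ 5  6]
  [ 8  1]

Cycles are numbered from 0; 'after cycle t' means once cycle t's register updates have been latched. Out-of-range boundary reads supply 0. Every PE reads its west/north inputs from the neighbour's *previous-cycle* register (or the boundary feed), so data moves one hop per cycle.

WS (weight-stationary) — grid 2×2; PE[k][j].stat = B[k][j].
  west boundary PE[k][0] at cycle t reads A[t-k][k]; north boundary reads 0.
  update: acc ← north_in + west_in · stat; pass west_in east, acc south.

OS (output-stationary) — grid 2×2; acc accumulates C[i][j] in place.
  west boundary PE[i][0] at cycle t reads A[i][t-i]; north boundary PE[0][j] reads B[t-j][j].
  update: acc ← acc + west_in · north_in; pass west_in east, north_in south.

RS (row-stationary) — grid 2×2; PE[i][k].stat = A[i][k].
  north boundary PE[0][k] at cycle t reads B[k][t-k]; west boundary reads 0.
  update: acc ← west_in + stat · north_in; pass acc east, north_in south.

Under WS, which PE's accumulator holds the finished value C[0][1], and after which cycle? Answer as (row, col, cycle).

(row, col, cycle) = (1, 1, 2)

WS — PE[1][1] is where C[0][1] collects:
  t=0 PE[1][1]: acc=0 h=0 v=0
  t=1 PE[1][1]: acc=0 h=0 v=0
  t=2 PE[1][1]: acc=24 h=6 v=24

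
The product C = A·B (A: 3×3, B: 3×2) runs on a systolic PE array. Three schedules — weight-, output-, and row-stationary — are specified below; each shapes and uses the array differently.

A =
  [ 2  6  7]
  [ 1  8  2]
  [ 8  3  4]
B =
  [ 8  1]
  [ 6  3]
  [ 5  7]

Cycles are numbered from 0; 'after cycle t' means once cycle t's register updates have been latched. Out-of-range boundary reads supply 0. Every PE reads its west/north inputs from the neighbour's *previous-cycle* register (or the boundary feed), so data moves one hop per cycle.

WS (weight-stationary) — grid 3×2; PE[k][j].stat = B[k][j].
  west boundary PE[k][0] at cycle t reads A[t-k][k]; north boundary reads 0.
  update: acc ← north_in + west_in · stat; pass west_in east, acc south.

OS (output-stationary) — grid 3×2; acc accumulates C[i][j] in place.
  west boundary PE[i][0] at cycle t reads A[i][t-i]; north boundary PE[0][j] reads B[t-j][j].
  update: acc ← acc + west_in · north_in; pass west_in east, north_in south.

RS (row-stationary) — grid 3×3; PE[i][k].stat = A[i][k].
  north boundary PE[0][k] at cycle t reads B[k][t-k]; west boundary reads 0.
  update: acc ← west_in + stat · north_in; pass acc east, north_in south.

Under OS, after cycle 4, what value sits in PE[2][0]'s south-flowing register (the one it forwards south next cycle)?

OS 3×2: PE[2][0] cycle-by-cycle (with neighbour feeds):
  [0] (1,0) acc=0 (h:0 v:0)
  [0] (2,0) acc=0 (h:0 v:0)
  [1] (1,0) acc=8 (h:1 v:8)
  [1] (2,0) acc=0 (h:0 v:0)
  [2] (1,0) acc=56 (h:8 v:6)
  [2] (2,0) acc=64 (h:8 v:8)
  [3] (1,0) acc=66 (h:2 v:5)
  [3] (2,0) acc=82 (h:3 v:6)
  [4] (1,0) acc=66 (h:0 v:0)
  [4] (2,0) acc=102 (h:4 v:5)

register = 5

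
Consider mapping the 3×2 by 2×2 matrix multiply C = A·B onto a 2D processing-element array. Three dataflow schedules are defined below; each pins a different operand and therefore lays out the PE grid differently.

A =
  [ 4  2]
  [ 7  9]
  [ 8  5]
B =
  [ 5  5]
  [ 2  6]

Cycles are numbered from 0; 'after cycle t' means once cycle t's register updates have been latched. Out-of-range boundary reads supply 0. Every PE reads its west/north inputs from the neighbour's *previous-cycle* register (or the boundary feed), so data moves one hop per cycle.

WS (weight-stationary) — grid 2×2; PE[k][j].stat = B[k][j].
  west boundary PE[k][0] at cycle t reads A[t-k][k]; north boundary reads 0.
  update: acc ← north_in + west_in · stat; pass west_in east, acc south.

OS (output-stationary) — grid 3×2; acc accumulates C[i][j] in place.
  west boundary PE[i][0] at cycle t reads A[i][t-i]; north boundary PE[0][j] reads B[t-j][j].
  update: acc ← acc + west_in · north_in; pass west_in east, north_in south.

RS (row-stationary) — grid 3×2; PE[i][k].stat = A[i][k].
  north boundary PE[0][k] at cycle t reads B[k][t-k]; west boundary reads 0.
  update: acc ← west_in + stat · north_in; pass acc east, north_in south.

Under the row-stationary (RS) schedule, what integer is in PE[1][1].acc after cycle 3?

RS 3×2: PE[1][1] cycle-by-cycle (with neighbour feeds):
  t=0 PE[0][1]: acc=0 h=0 v=0
  t=0 PE[1][0]: acc=0 h=0 v=0
  t=0 PE[1][1]: acc=0 h=0 v=0
  t=1 PE[0][1]: acc=24 h=24 v=2
  t=1 PE[1][0]: acc=35 h=35 v=5
  t=1 PE[1][1]: acc=0 h=0 v=0
  t=2 PE[0][1]: acc=32 h=32 v=6
  t=2 PE[1][0]: acc=35 h=35 v=5
  t=2 PE[1][1]: acc=53 h=53 v=2
  t=3 PE[0][1]: acc=0 h=0 v=0
  t=3 PE[1][0]: acc=0 h=0 v=0
  t=3 PE[1][1]: acc=89 h=89 v=6

PE[1][1].acc = 89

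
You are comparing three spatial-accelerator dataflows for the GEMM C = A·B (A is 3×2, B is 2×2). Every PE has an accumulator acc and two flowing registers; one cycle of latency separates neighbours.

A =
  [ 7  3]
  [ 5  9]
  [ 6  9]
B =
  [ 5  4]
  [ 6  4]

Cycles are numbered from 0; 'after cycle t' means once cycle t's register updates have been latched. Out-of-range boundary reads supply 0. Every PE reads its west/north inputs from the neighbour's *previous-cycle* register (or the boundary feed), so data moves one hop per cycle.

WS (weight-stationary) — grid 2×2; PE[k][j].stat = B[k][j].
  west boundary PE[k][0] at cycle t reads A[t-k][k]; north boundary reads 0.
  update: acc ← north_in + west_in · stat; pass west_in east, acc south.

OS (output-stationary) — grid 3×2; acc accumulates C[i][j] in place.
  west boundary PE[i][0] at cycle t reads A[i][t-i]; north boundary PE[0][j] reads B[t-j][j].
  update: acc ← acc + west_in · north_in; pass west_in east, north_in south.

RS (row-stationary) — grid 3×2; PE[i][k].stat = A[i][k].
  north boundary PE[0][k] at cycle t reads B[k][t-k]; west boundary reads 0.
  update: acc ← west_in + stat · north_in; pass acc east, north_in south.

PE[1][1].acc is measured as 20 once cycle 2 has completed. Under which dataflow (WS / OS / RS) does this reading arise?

dataflow = OS

WS [2×2] PE[1][1] across cycles:
  cycle 0: PE[1][1] → acc 0, east 0, south 0
  cycle 1: PE[1][1] → acc 0, east 0, south 0
  cycle 2: PE[1][1] → acc 40, east 3, south 40
OS [3×2] PE[1][1] across cycles:
  cycle 0: PE[1][1] → acc 0, east 0, south 0
  cycle 1: PE[1][1] → acc 0, east 0, south 0
  cycle 2: PE[1][1] → acc 20, east 5, south 4
RS [3×2] PE[1][1] across cycles:
  cycle 0: PE[1][1] → acc 0, east 0, south 0
  cycle 1: PE[1][1] → acc 0, east 0, south 0
  cycle 2: PE[1][1] → acc 79, east 79, south 6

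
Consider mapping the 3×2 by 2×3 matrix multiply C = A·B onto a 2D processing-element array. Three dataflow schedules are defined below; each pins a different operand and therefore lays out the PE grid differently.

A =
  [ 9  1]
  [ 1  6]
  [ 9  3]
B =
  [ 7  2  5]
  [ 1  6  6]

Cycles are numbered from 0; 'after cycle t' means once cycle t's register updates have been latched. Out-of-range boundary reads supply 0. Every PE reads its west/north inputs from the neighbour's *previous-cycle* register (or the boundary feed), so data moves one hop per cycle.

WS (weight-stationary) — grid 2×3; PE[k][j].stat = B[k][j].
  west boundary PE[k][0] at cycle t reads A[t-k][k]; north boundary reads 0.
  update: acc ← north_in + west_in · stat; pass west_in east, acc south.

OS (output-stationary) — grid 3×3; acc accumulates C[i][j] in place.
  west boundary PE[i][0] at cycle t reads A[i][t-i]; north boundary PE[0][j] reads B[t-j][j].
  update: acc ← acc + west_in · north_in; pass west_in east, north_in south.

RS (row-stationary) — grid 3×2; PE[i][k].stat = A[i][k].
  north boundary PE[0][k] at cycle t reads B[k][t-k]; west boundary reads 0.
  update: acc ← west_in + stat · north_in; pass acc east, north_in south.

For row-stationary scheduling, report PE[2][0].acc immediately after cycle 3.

RS (3×2). Following PE[2][0] plus its west/north inputs:
  after 0 — PE[1][0] acc=0, pass-E 0, pass-S 0
  after 0 — PE[2][0] acc=0, pass-E 0, pass-S 0
  after 1 — PE[1][0] acc=7, pass-E 7, pass-S 7
  after 1 — PE[2][0] acc=0, pass-E 0, pass-S 0
  after 2 — PE[1][0] acc=2, pass-E 2, pass-S 2
  after 2 — PE[2][0] acc=63, pass-E 63, pass-S 7
  after 3 — PE[1][0] acc=5, pass-E 5, pass-S 5
  after 3 — PE[2][0] acc=18, pass-E 18, pass-S 2

PE[2][0].acc = 18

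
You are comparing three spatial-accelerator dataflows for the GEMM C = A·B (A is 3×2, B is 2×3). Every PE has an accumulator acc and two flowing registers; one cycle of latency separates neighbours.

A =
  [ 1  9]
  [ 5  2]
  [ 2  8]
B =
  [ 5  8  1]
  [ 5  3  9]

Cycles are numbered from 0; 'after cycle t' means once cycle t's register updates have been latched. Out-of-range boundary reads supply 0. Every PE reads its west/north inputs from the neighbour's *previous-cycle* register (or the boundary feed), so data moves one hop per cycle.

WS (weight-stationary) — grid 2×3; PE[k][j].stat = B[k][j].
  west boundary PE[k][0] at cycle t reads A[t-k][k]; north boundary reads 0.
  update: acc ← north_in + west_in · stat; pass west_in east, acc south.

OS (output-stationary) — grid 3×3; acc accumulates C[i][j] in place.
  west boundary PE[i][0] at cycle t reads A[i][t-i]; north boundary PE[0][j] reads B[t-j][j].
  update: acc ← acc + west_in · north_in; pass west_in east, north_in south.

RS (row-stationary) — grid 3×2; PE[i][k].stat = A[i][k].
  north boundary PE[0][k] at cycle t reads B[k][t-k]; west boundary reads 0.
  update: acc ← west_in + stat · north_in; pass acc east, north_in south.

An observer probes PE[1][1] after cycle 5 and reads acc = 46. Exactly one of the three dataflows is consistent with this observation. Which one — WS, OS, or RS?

— WS: 2×3; PE[1][1] trace:
  step 0 · PE1,1: acc=0; fwd→0 fwd↓0
  step 1 · PE1,1: acc=0; fwd→0 fwd↓0
  step 2 · PE1,1: acc=35; fwd→9 fwd↓35
  step 3 · PE1,1: acc=46; fwd→2 fwd↓46
  step 4 · PE1,1: acc=40; fwd→8 fwd↓40
  step 5 · PE1,1: acc=0; fwd→0 fwd↓0
— OS: 3×3; PE[1][1] trace:
  step 0 · PE1,1: acc=0; fwd→0 fwd↓0
  step 1 · PE1,1: acc=0; fwd→0 fwd↓0
  step 2 · PE1,1: acc=40; fwd→5 fwd↓8
  step 3 · PE1,1: acc=46; fwd→2 fwd↓3
  step 4 · PE1,1: acc=46; fwd→0 fwd↓0
  step 5 · PE1,1: acc=46; fwd→0 fwd↓0
— RS: 3×2; PE[1][1] trace:
  step 0 · PE1,1: acc=0; fwd→0 fwd↓0
  step 1 · PE1,1: acc=0; fwd→0 fwd↓0
  step 2 · PE1,1: acc=35; fwd→35 fwd↓5
  step 3 · PE1,1: acc=46; fwd→46 fwd↓3
  step 4 · PE1,1: acc=23; fwd→23 fwd↓9
  step 5 · PE1,1: acc=0; fwd→0 fwd↓0

dataflow = OS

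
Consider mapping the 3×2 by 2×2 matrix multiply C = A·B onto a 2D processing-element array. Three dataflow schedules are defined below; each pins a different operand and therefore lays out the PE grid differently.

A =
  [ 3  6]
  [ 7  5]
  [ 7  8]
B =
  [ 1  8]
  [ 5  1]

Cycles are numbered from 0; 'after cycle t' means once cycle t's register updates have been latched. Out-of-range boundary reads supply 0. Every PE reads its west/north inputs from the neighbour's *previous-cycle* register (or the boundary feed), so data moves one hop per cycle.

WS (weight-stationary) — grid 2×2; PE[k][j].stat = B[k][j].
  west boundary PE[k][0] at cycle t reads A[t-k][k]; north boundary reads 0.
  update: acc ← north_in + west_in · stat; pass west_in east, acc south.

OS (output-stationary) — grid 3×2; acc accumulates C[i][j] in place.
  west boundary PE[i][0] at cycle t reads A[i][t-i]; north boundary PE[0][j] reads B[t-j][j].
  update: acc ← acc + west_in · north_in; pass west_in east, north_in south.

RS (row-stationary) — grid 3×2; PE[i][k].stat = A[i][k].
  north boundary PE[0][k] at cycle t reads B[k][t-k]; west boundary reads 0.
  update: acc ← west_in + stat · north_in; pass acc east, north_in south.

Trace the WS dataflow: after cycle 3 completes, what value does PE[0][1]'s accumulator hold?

PE[0][1].acc = 56

WS (2×2). Following PE[0][1] plus its west/north inputs:
  c0 r0c0: 3 / 3 / 3
  c0 r0c1: 0 / 0 / 0
  c1 r0c0: 7 / 7 / 7
  c1 r0c1: 24 / 3 / 24
  c2 r0c0: 7 / 7 / 7
  c2 r0c1: 56 / 7 / 56
  c3 r0c0: 0 / 0 / 0
  c3 r0c1: 56 / 7 / 56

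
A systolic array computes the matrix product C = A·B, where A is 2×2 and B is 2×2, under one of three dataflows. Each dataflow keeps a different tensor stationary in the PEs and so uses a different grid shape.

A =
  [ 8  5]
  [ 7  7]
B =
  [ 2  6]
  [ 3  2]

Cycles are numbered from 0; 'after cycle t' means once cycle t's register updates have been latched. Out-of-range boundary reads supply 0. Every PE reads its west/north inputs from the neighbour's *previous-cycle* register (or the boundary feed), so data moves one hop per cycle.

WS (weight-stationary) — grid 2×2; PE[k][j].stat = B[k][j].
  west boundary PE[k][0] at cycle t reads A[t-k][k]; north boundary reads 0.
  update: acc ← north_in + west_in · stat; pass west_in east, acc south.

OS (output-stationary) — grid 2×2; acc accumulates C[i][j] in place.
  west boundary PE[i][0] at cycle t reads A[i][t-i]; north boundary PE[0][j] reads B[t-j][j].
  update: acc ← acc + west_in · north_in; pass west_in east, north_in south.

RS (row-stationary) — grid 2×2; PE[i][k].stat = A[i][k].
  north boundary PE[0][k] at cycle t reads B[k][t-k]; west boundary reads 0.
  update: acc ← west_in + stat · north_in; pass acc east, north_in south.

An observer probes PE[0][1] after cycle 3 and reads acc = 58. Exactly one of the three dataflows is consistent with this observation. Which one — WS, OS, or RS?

Under WS (2×2), PE[0][1]:
  t=0 PE[0][1]: acc=0 h=0 v=0
  t=1 PE[0][1]: acc=48 h=8 v=48
  t=2 PE[0][1]: acc=42 h=7 v=42
  t=3 PE[0][1]: acc=0 h=0 v=0
Under OS (2×2), PE[0][1]:
  t=0 PE[0][1]: acc=0 h=0 v=0
  t=1 PE[0][1]: acc=48 h=8 v=6
  t=2 PE[0][1]: acc=58 h=5 v=2
  t=3 PE[0][1]: acc=58 h=0 v=0
Under RS (2×2), PE[0][1]:
  t=0 PE[0][1]: acc=0 h=0 v=0
  t=1 PE[0][1]: acc=31 h=31 v=3
  t=2 PE[0][1]: acc=58 h=58 v=2
  t=3 PE[0][1]: acc=0 h=0 v=0

dataflow = OS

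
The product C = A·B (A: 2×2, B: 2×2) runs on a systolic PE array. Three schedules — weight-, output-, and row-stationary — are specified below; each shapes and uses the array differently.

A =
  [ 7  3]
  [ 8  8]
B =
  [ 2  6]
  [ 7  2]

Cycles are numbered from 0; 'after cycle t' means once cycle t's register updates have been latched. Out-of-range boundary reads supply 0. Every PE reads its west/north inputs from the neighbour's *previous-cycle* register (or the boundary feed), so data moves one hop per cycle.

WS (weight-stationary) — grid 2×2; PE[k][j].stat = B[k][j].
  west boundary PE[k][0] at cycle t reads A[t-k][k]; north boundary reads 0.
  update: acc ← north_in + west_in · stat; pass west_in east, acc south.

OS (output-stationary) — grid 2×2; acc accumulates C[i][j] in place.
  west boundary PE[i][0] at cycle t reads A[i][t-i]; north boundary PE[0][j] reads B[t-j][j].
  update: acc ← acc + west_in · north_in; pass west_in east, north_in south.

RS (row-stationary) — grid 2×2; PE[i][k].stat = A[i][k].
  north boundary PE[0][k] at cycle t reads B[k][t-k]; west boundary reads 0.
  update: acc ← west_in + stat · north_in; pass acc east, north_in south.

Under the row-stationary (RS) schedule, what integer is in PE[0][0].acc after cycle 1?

RS 2×2: PE[0][0] cycle-by-cycle (with neighbour feeds):
  0: (0,0).acc=14  regs=<14,2>
  1: (0,0).acc=42  regs=<42,6>

PE[0][0].acc = 42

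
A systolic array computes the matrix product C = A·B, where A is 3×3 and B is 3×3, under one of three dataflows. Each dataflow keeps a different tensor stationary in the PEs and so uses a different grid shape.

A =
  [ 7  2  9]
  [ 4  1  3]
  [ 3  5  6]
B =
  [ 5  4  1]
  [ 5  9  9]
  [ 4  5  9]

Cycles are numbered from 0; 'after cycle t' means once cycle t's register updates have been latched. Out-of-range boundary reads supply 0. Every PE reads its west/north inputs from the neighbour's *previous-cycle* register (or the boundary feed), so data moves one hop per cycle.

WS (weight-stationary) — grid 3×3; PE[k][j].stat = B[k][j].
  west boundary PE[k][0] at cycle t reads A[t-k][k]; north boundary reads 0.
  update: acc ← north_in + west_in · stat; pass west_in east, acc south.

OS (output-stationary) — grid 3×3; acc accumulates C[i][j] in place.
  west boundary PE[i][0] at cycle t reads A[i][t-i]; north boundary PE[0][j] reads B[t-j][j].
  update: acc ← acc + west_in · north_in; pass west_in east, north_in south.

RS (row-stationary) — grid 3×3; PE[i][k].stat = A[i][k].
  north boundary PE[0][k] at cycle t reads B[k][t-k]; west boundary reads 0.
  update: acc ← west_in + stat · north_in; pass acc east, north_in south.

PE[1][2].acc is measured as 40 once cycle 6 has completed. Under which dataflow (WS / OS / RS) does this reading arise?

dataflow = OS

WS (3×3 grid), PE[1][2]:
  t=0 PE[1][2]: acc=0 h=0 v=0
  t=1 PE[1][2]: acc=0 h=0 v=0
  t=2 PE[1][2]: acc=0 h=0 v=0
  t=3 PE[1][2]: acc=25 h=2 v=25
  t=4 PE[1][2]: acc=13 h=1 v=13
  t=5 PE[1][2]: acc=48 h=5 v=48
  t=6 PE[1][2]: acc=0 h=0 v=0
OS (3×3 grid), PE[1][2]:
  t=0 PE[1][2]: acc=0 h=0 v=0
  t=1 PE[1][2]: acc=0 h=0 v=0
  t=2 PE[1][2]: acc=0 h=0 v=0
  t=3 PE[1][2]: acc=4 h=4 v=1
  t=4 PE[1][2]: acc=13 h=1 v=9
  t=5 PE[1][2]: acc=40 h=3 v=9
  t=6 PE[1][2]: acc=40 h=0 v=0
RS (3×3 grid), PE[1][2]:
  t=0 PE[1][2]: acc=0 h=0 v=0
  t=1 PE[1][2]: acc=0 h=0 v=0
  t=2 PE[1][2]: acc=0 h=0 v=0
  t=3 PE[1][2]: acc=37 h=37 v=4
  t=4 PE[1][2]: acc=40 h=40 v=5
  t=5 PE[1][2]: acc=40 h=40 v=9
  t=6 PE[1][2]: acc=0 h=0 v=0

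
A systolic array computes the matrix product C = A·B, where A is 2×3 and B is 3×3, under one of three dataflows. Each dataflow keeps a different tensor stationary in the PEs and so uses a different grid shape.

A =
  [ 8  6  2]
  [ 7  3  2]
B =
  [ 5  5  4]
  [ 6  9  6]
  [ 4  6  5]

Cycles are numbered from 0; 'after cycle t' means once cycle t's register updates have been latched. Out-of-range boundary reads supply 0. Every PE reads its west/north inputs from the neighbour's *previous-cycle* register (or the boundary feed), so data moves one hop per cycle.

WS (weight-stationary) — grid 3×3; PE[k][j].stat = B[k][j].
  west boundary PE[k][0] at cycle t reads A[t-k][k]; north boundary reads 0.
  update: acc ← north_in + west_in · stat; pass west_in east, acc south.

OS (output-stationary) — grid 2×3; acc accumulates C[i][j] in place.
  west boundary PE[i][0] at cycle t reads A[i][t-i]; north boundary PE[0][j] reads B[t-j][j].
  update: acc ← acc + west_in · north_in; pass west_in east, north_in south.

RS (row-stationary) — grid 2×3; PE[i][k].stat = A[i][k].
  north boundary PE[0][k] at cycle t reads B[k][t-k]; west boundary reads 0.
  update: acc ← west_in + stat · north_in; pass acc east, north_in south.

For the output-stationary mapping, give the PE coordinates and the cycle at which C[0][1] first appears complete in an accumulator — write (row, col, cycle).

(row, col, cycle) = (0, 1, 3)

Under OS, C[0][1] lands at PE[0][1]:
  [0] (0,1) acc=0 (h:0 v:0)
  [1] (0,1) acc=40 (h:8 v:5)
  [2] (0,1) acc=94 (h:6 v:9)
  [3] (0,1) acc=106 (h:2 v:6)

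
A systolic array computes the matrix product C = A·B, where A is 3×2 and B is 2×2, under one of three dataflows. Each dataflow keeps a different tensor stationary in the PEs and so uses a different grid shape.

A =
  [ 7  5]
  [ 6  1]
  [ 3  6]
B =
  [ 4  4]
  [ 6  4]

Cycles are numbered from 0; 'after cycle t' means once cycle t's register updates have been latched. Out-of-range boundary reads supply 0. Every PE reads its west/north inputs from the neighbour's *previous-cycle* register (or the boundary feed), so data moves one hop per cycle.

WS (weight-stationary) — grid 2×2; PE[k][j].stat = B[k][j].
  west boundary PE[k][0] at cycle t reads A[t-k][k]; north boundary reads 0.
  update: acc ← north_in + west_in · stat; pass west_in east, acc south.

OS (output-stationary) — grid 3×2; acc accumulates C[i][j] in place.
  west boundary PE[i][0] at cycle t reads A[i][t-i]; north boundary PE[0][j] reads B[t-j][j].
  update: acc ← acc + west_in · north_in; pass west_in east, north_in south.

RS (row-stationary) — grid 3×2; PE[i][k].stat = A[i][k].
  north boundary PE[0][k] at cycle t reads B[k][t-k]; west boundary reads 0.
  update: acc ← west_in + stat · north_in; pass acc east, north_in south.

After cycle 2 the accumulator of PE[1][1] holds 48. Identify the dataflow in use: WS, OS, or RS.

dataflow = WS

WS (2×2 grid), PE[1][1]:
  c0 r1c1: 0 / 0 / 0
  c1 r1c1: 0 / 0 / 0
  c2 r1c1: 48 / 5 / 48
OS (3×2 grid), PE[1][1]:
  c0 r1c1: 0 / 0 / 0
  c1 r1c1: 0 / 0 / 0
  c2 r1c1: 24 / 6 / 4
RS (3×2 grid), PE[1][1]:
  c0 r1c1: 0 / 0 / 0
  c1 r1c1: 0 / 0 / 0
  c2 r1c1: 30 / 30 / 6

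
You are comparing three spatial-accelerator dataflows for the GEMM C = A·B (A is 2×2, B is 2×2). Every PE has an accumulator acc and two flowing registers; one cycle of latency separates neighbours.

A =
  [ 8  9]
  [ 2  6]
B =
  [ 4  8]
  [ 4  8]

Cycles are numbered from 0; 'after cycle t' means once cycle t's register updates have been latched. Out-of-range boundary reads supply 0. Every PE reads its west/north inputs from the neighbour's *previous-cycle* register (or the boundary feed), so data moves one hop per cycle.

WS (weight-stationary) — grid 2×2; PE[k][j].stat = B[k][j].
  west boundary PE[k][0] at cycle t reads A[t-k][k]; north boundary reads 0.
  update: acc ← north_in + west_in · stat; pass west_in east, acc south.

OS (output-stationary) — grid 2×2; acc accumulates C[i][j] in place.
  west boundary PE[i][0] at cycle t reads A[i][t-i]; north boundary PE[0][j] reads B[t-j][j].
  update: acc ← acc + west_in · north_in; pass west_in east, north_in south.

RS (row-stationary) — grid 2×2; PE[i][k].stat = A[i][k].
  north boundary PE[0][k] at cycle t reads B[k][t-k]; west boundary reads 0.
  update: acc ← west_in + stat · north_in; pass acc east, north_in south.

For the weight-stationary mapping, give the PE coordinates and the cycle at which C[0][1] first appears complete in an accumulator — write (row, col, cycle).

(row, col, cycle) = (1, 1, 2)

WS — PE[1][1] is where C[0][1] collects:
  cycle 0: PE[1][1] → acc 0, east 0, south 0
  cycle 1: PE[1][1] → acc 0, east 0, south 0
  cycle 2: PE[1][1] → acc 136, east 9, south 136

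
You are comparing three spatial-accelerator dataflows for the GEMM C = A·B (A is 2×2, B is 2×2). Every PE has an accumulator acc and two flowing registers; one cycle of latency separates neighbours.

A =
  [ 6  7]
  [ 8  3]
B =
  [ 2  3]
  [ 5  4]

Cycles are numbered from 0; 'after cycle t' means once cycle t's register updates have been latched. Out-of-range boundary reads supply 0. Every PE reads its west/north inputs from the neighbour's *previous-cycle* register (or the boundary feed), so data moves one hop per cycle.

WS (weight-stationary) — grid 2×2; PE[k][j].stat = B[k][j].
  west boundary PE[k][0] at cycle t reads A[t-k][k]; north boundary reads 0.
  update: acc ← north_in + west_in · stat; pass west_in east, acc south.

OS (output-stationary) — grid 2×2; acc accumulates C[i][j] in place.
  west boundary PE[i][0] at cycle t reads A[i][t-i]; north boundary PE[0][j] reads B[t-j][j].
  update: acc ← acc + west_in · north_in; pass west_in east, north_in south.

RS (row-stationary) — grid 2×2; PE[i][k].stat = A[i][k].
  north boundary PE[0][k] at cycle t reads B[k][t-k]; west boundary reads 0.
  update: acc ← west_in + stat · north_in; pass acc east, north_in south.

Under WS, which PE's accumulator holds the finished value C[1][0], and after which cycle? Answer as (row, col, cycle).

WS — PE[1][0] is where C[1][0] collects:
  c0 r1c0: 0 / 0 / 0
  c1 r1c0: 47 / 7 / 47
  c2 r1c0: 31 / 3 / 31

(row, col, cycle) = (1, 0, 2)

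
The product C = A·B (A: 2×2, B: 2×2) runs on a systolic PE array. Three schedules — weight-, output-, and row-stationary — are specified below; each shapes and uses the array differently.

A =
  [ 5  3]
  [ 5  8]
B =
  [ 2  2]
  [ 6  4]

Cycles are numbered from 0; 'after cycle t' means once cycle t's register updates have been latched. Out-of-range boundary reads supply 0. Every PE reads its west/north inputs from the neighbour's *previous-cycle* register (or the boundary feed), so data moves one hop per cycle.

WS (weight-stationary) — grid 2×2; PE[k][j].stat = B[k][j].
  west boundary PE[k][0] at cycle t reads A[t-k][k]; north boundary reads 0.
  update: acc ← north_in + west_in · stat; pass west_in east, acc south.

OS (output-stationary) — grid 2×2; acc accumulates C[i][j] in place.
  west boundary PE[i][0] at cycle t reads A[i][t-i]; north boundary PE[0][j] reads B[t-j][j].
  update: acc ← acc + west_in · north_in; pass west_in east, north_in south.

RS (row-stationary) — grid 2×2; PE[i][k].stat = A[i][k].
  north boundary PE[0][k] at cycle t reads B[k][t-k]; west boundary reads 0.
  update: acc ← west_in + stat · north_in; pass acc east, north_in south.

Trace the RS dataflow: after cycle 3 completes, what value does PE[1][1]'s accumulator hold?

RS (2×2). Following PE[1][1] plus its west/north inputs:
  cycle 0: PE[0][1] → acc 0, east 0, south 0
  cycle 0: PE[1][0] → acc 0, east 0, south 0
  cycle 0: PE[1][1] → acc 0, east 0, south 0
  cycle 1: PE[0][1] → acc 28, east 28, south 6
  cycle 1: PE[1][0] → acc 10, east 10, south 2
  cycle 1: PE[1][1] → acc 0, east 0, south 0
  cycle 2: PE[0][1] → acc 22, east 22, south 4
  cycle 2: PE[1][0] → acc 10, east 10, south 2
  cycle 2: PE[1][1] → acc 58, east 58, south 6
  cycle 3: PE[0][1] → acc 0, east 0, south 0
  cycle 3: PE[1][0] → acc 0, east 0, south 0
  cycle 3: PE[1][1] → acc 42, east 42, south 4

PE[1][1].acc = 42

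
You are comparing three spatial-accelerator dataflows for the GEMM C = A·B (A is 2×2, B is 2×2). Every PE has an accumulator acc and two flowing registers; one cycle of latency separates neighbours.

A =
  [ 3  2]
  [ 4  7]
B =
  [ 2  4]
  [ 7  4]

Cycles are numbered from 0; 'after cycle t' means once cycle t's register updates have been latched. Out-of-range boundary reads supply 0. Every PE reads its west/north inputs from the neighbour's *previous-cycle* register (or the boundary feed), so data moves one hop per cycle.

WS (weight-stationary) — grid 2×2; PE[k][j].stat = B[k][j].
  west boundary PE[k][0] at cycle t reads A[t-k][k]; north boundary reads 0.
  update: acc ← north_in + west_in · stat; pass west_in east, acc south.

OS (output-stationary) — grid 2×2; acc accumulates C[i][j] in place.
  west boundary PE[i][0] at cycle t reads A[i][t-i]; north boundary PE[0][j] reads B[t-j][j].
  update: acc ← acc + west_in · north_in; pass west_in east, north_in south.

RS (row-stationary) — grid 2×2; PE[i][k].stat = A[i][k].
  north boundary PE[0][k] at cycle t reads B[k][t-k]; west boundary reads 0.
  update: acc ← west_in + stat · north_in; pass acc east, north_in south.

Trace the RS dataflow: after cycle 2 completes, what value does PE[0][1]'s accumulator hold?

PE[0][1].acc = 20

RS 2×2: PE[0][1] cycle-by-cycle (with neighbour feeds):
  c0 r0c0: 6 / 6 / 2
  c0 r0c1: 0 / 0 / 0
  c1 r0c0: 12 / 12 / 4
  c1 r0c1: 20 / 20 / 7
  c2 r0c0: 0 / 0 / 0
  c2 r0c1: 20 / 20 / 4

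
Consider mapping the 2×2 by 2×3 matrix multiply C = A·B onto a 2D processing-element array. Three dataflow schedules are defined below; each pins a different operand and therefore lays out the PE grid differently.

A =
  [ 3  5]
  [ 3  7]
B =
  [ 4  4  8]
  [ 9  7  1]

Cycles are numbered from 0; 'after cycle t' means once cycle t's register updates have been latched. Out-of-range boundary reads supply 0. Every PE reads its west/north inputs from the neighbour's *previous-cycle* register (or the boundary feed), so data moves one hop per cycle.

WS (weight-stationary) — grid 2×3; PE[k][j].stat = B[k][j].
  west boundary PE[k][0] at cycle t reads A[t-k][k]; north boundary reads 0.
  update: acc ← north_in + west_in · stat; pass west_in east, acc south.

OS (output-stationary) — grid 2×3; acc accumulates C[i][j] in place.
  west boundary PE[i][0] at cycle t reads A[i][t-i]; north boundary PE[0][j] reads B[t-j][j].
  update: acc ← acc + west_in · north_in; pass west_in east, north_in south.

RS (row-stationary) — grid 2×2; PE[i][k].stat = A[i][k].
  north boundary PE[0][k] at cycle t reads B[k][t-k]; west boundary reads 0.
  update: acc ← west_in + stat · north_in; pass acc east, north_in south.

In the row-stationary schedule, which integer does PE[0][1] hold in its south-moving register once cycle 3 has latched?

register = 1

RS (2×2). Following PE[0][1] plus its west/north inputs:
  step 0 · PE0,0: acc=12; fwd→12 fwd↓4
  step 0 · PE0,1: acc=0; fwd→0 fwd↓0
  step 1 · PE0,0: acc=12; fwd→12 fwd↓4
  step 1 · PE0,1: acc=57; fwd→57 fwd↓9
  step 2 · PE0,0: acc=24; fwd→24 fwd↓8
  step 2 · PE0,1: acc=47; fwd→47 fwd↓7
  step 3 · PE0,0: acc=0; fwd→0 fwd↓0
  step 3 · PE0,1: acc=29; fwd→29 fwd↓1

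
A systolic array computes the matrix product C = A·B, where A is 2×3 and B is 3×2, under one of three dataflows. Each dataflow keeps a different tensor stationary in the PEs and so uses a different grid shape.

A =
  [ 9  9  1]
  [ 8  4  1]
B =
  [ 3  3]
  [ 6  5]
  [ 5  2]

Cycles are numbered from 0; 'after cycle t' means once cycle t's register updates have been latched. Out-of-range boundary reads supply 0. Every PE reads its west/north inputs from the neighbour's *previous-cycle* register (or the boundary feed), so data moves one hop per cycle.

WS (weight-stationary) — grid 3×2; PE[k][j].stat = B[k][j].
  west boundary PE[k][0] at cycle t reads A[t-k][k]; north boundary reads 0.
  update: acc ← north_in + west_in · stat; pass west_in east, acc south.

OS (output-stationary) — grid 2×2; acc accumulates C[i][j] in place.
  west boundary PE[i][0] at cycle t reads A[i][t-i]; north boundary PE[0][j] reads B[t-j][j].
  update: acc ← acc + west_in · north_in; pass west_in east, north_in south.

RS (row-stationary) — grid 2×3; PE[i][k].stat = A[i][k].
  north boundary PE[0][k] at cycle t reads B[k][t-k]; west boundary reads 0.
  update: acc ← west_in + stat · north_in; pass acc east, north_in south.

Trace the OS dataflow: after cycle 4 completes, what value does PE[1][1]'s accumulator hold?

PE[1][1].acc = 46

OS on a 2×2 grid — tracing PE[1][1] and its feeders:
  after 0 — PE[0][1] acc=0, pass-E 0, pass-S 0
  after 0 — PE[1][0] acc=0, pass-E 0, pass-S 0
  after 0 — PE[1][1] acc=0, pass-E 0, pass-S 0
  after 1 — PE[0][1] acc=27, pass-E 9, pass-S 3
  after 1 — PE[1][0] acc=24, pass-E 8, pass-S 3
  after 1 — PE[1][1] acc=0, pass-E 0, pass-S 0
  after 2 — PE[0][1] acc=72, pass-E 9, pass-S 5
  after 2 — PE[1][0] acc=48, pass-E 4, pass-S 6
  after 2 — PE[1][1] acc=24, pass-E 8, pass-S 3
  after 3 — PE[0][1] acc=74, pass-E 1, pass-S 2
  after 3 — PE[1][0] acc=53, pass-E 1, pass-S 5
  after 3 — PE[1][1] acc=44, pass-E 4, pass-S 5
  after 4 — PE[0][1] acc=74, pass-E 0, pass-S 0
  after 4 — PE[1][0] acc=53, pass-E 0, pass-S 0
  after 4 — PE[1][1] acc=46, pass-E 1, pass-S 2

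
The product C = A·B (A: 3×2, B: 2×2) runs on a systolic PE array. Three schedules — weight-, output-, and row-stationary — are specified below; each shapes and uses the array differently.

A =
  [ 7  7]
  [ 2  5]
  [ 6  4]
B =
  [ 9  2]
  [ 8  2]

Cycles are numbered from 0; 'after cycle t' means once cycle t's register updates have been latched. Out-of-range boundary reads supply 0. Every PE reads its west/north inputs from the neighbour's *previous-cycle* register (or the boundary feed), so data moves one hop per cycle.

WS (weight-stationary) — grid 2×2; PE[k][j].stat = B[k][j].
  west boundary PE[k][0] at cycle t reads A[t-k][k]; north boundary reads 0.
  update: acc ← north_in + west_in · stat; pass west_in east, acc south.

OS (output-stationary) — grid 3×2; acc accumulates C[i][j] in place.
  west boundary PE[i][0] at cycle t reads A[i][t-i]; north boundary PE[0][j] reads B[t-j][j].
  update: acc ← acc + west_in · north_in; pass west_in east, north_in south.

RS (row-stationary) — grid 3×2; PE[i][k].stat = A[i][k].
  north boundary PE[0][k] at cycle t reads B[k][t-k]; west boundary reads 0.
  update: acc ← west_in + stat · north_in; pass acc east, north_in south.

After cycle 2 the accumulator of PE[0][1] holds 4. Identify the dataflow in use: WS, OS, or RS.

dataflow = WS

WS [2×2] PE[0][1] across cycles:
  t=0 PE[0][1]: acc=0 h=0 v=0
  t=1 PE[0][1]: acc=14 h=7 v=14
  t=2 PE[0][1]: acc=4 h=2 v=4
OS [3×2] PE[0][1] across cycles:
  t=0 PE[0][1]: acc=0 h=0 v=0
  t=1 PE[0][1]: acc=14 h=7 v=2
  t=2 PE[0][1]: acc=28 h=7 v=2
RS [3×2] PE[0][1] across cycles:
  t=0 PE[0][1]: acc=0 h=0 v=0
  t=1 PE[0][1]: acc=119 h=119 v=8
  t=2 PE[0][1]: acc=28 h=28 v=2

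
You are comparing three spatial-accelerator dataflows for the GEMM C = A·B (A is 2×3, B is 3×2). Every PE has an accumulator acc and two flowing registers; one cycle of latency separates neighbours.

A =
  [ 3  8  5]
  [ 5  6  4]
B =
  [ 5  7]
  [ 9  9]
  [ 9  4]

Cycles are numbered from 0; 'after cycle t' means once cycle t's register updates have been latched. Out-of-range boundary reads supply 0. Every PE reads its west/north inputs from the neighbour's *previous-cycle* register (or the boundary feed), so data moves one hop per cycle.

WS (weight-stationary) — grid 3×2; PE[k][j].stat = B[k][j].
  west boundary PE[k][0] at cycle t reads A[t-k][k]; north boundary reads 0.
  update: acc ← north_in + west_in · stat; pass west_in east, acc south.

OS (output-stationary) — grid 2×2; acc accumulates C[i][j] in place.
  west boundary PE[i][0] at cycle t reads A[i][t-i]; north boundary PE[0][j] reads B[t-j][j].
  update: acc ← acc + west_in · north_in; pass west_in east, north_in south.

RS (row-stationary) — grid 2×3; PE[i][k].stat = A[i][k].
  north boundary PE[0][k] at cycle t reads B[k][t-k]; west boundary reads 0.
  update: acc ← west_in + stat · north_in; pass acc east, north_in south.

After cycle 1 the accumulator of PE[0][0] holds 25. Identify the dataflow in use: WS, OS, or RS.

dataflow = WS

WS [3×2] PE[0][0] across cycles:
  t=0 PE[0][0]: acc=15 h=3 v=15
  t=1 PE[0][0]: acc=25 h=5 v=25
OS [2×2] PE[0][0] across cycles:
  t=0 PE[0][0]: acc=15 h=3 v=5
  t=1 PE[0][0]: acc=87 h=8 v=9
RS [2×3] PE[0][0] across cycles:
  t=0 PE[0][0]: acc=15 h=15 v=5
  t=1 PE[0][0]: acc=21 h=21 v=7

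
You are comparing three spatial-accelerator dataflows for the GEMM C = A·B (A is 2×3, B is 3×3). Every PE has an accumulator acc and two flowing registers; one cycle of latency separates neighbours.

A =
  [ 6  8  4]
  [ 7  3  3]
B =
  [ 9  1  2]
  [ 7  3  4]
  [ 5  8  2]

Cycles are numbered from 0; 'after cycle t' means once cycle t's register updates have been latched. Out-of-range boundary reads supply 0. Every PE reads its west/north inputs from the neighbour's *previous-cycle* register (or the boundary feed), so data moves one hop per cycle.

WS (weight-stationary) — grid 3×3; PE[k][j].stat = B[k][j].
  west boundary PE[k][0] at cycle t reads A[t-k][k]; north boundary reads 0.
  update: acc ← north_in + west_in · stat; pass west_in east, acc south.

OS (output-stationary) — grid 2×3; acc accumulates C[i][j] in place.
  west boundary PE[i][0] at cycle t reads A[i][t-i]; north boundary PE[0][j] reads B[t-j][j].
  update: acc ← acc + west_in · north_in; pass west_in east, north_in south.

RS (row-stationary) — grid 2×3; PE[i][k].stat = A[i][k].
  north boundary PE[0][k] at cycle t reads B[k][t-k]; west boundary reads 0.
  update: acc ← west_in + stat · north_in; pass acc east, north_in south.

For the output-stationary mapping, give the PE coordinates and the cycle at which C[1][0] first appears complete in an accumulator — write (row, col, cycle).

Under OS, C[1][0] lands at PE[1][0]:
  [0] (1,0) acc=0 (h:0 v:0)
  [1] (1,0) acc=63 (h:7 v:9)
  [2] (1,0) acc=84 (h:3 v:7)
  [3] (1,0) acc=99 (h:3 v:5)

(row, col, cycle) = (1, 0, 3)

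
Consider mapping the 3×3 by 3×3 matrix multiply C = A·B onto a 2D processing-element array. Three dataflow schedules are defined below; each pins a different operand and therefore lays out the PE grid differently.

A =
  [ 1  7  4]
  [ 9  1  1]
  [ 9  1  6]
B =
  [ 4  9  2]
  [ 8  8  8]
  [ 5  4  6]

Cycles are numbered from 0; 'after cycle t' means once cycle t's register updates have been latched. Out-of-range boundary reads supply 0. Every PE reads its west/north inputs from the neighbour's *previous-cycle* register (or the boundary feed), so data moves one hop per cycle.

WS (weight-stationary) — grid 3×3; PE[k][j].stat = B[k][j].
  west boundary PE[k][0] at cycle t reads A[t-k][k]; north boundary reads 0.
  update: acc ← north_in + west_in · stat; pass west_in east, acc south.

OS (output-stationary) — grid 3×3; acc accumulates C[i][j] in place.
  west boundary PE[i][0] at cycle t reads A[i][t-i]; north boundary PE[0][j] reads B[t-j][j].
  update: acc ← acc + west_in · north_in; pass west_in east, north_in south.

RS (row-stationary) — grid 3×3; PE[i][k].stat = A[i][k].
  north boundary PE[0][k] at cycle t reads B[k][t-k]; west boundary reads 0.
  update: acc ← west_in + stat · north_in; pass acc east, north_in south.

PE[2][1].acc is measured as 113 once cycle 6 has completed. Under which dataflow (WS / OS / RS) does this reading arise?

dataflow = OS

WS [3×3] PE[2][1] across cycles:
  [0] (2,1) acc=0 (h:0 v:0)
  [1] (2,1) acc=0 (h:0 v:0)
  [2] (2,1) acc=0 (h:0 v:0)
  [3] (2,1) acc=81 (h:4 v:81)
  [4] (2,1) acc=93 (h:1 v:93)
  [5] (2,1) acc=113 (h:6 v:113)
  [6] (2,1) acc=0 (h:0 v:0)
OS [3×3] PE[2][1] across cycles:
  [0] (2,1) acc=0 (h:0 v:0)
  [1] (2,1) acc=0 (h:0 v:0)
  [2] (2,1) acc=0 (h:0 v:0)
  [3] (2,1) acc=81 (h:9 v:9)
  [4] (2,1) acc=89 (h:1 v:8)
  [5] (2,1) acc=113 (h:6 v:4)
  [6] (2,1) acc=113 (h:0 v:0)
RS [3×3] PE[2][1] across cycles:
  [0] (2,1) acc=0 (h:0 v:0)
  [1] (2,1) acc=0 (h:0 v:0)
  [2] (2,1) acc=0 (h:0 v:0)
  [3] (2,1) acc=44 (h:44 v:8)
  [4] (2,1) acc=89 (h:89 v:8)
  [5] (2,1) acc=26 (h:26 v:8)
  [6] (2,1) acc=0 (h:0 v:0)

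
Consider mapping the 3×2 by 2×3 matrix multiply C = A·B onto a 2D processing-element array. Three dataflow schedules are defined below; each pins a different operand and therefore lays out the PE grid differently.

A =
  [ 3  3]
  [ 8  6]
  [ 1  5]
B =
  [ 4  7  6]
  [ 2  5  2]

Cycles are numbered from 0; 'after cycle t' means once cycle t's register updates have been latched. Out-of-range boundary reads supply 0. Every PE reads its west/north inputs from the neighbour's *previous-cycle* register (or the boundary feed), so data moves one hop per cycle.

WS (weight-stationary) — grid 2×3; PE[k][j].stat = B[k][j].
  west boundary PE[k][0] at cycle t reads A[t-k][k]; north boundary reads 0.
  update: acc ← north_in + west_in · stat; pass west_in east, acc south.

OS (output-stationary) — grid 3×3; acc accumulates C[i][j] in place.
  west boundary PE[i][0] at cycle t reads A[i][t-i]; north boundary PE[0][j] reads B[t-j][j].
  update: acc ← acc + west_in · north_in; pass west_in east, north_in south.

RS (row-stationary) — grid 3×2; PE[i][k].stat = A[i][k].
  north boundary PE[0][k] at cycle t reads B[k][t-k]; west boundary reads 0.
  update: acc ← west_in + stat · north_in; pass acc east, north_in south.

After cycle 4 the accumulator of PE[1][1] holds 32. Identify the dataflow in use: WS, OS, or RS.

WS (2×3 grid), PE[1][1]:
  0: (1,1).acc=0  regs=<0,0>
  1: (1,1).acc=0  regs=<0,0>
  2: (1,1).acc=36  regs=<3,36>
  3: (1,1).acc=86  regs=<6,86>
  4: (1,1).acc=32  regs=<5,32>
OS (3×3 grid), PE[1][1]:
  0: (1,1).acc=0  regs=<0,0>
  1: (1,1).acc=0  regs=<0,0>
  2: (1,1).acc=56  regs=<8,7>
  3: (1,1).acc=86  regs=<6,5>
  4: (1,1).acc=86  regs=<0,0>
RS (3×2 grid), PE[1][1]:
  0: (1,1).acc=0  regs=<0,0>
  1: (1,1).acc=0  regs=<0,0>
  2: (1,1).acc=44  regs=<44,2>
  3: (1,1).acc=86  regs=<86,5>
  4: (1,1).acc=60  regs=<60,2>

dataflow = WS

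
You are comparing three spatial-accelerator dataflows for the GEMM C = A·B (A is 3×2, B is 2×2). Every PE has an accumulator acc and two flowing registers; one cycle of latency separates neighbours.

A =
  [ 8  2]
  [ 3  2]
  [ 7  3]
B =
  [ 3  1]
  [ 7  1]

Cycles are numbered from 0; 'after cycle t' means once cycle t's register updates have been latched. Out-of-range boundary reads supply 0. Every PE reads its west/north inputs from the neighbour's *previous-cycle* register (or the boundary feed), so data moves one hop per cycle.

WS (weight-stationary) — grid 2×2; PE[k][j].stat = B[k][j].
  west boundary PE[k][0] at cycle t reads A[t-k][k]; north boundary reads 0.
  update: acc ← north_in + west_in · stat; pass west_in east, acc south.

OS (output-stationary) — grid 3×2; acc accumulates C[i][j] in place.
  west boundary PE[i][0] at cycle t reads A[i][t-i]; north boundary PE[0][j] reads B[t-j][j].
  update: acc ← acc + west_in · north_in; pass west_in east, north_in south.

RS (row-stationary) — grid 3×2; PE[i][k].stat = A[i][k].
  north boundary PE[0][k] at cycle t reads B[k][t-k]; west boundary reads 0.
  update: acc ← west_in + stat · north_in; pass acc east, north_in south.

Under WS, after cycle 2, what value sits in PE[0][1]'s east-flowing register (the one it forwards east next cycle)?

WS on a 2×2 grid — tracing PE[0][1] and its feeders:
  cycle 0: PE[0][0] → acc 24, east 8, south 24
  cycle 0: PE[0][1] → acc 0, east 0, south 0
  cycle 1: PE[0][0] → acc 9, east 3, south 9
  cycle 1: PE[0][1] → acc 8, east 8, south 8
  cycle 2: PE[0][0] → acc 21, east 7, south 21
  cycle 2: PE[0][1] → acc 3, east 3, south 3

register = 3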